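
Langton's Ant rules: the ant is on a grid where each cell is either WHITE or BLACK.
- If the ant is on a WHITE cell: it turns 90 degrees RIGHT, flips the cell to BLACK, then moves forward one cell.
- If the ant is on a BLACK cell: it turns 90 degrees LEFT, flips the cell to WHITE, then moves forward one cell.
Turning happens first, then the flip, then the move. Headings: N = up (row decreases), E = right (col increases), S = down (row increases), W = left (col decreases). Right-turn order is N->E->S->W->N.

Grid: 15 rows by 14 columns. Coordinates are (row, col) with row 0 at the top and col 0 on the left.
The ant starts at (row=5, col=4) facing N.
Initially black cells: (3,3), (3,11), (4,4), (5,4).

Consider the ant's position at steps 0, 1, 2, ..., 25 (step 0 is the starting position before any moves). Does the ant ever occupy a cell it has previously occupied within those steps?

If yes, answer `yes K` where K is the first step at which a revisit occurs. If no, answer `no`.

Step 1: on BLACK (5,4): turn L to W, flip to white, move to (5,3). |black|=3 — new cell
Step 2: on WHITE (5,3): turn R to N, flip to black, move to (4,3). |black|=4 — new cell
Step 3: on WHITE (4,3): turn R to E, flip to black, move to (4,4). |black|=5 — new cell
Step 4: on BLACK (4,4): turn L to N, flip to white, move to (3,4). |black|=4 — new cell
Step 5: on WHITE (3,4): turn R to E, flip to black, move to (3,5). |black|=5 — new cell
Step 6: on WHITE (3,5): turn R to S, flip to black, move to (4,5). |black|=6 — new cell
Step 7: on WHITE (4,5): turn R to W, flip to black, move to (4,4). |black|=7 — REVISIT

Answer: yes 7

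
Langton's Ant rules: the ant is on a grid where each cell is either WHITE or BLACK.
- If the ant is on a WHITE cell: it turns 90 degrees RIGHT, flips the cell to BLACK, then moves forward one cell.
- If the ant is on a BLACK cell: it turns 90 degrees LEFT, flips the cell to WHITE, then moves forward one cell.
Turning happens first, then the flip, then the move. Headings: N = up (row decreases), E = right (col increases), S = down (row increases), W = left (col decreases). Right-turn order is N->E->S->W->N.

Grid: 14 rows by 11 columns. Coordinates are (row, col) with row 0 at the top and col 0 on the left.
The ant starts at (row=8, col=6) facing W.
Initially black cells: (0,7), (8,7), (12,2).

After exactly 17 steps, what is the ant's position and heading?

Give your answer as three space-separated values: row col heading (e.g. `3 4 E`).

Answer: 7 8 N

Derivation:
Step 1: on WHITE (8,6): turn R to N, flip to black, move to (7,6). |black|=4
Step 2: on WHITE (7,6): turn R to E, flip to black, move to (7,7). |black|=5
Step 3: on WHITE (7,7): turn R to S, flip to black, move to (8,7). |black|=6
Step 4: on BLACK (8,7): turn L to E, flip to white, move to (8,8). |black|=5
Step 5: on WHITE (8,8): turn R to S, flip to black, move to (9,8). |black|=6
Step 6: on WHITE (9,8): turn R to W, flip to black, move to (9,7). |black|=7
Step 7: on WHITE (9,7): turn R to N, flip to black, move to (8,7). |black|=8
Step 8: on WHITE (8,7): turn R to E, flip to black, move to (8,8). |black|=9
Step 9: on BLACK (8,8): turn L to N, flip to white, move to (7,8). |black|=8
Step 10: on WHITE (7,8): turn R to E, flip to black, move to (7,9). |black|=9
Step 11: on WHITE (7,9): turn R to S, flip to black, move to (8,9). |black|=10
Step 12: on WHITE (8,9): turn R to W, flip to black, move to (8,8). |black|=11
Step 13: on WHITE (8,8): turn R to N, flip to black, move to (7,8). |black|=12
Step 14: on BLACK (7,8): turn L to W, flip to white, move to (7,7). |black|=11
Step 15: on BLACK (7,7): turn L to S, flip to white, move to (8,7). |black|=10
Step 16: on BLACK (8,7): turn L to E, flip to white, move to (8,8). |black|=9
Step 17: on BLACK (8,8): turn L to N, flip to white, move to (7,8). |black|=8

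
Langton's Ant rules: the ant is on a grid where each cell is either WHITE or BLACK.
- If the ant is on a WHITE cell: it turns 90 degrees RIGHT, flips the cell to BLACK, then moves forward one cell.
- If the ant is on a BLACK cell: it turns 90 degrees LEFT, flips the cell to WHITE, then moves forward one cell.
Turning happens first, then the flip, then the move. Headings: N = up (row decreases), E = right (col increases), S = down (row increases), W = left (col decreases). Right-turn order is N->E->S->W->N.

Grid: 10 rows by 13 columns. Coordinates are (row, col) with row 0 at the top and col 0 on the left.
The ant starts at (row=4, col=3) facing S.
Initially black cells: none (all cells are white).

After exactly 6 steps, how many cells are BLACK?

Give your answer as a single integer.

Step 1: on WHITE (4,3): turn R to W, flip to black, move to (4,2). |black|=1
Step 2: on WHITE (4,2): turn R to N, flip to black, move to (3,2). |black|=2
Step 3: on WHITE (3,2): turn R to E, flip to black, move to (3,3). |black|=3
Step 4: on WHITE (3,3): turn R to S, flip to black, move to (4,3). |black|=4
Step 5: on BLACK (4,3): turn L to E, flip to white, move to (4,4). |black|=3
Step 6: on WHITE (4,4): turn R to S, flip to black, move to (5,4). |black|=4

Answer: 4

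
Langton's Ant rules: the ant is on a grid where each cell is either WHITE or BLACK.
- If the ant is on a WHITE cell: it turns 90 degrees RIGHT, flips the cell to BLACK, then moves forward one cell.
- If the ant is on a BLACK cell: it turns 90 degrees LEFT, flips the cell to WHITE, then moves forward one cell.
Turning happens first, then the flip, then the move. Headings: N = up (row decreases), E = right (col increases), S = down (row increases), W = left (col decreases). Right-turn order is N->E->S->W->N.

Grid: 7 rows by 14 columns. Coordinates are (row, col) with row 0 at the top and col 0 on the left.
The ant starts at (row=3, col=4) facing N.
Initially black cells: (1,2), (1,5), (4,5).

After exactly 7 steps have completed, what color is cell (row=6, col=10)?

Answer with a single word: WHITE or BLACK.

Answer: WHITE

Derivation:
Step 1: on WHITE (3,4): turn R to E, flip to black, move to (3,5). |black|=4
Step 2: on WHITE (3,5): turn R to S, flip to black, move to (4,5). |black|=5
Step 3: on BLACK (4,5): turn L to E, flip to white, move to (4,6). |black|=4
Step 4: on WHITE (4,6): turn R to S, flip to black, move to (5,6). |black|=5
Step 5: on WHITE (5,6): turn R to W, flip to black, move to (5,5). |black|=6
Step 6: on WHITE (5,5): turn R to N, flip to black, move to (4,5). |black|=7
Step 7: on WHITE (4,5): turn R to E, flip to black, move to (4,6). |black|=8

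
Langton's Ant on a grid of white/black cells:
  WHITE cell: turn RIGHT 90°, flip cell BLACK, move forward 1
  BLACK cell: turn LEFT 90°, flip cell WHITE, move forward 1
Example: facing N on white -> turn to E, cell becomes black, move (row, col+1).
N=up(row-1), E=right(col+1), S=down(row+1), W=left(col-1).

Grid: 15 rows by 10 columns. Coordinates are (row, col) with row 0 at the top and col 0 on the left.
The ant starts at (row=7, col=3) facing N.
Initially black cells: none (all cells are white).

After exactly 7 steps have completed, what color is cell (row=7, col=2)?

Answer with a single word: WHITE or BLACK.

Step 1: on WHITE (7,3): turn R to E, flip to black, move to (7,4). |black|=1
Step 2: on WHITE (7,4): turn R to S, flip to black, move to (8,4). |black|=2
Step 3: on WHITE (8,4): turn R to W, flip to black, move to (8,3). |black|=3
Step 4: on WHITE (8,3): turn R to N, flip to black, move to (7,3). |black|=4
Step 5: on BLACK (7,3): turn L to W, flip to white, move to (7,2). |black|=3
Step 6: on WHITE (7,2): turn R to N, flip to black, move to (6,2). |black|=4
Step 7: on WHITE (6,2): turn R to E, flip to black, move to (6,3). |black|=5

Answer: BLACK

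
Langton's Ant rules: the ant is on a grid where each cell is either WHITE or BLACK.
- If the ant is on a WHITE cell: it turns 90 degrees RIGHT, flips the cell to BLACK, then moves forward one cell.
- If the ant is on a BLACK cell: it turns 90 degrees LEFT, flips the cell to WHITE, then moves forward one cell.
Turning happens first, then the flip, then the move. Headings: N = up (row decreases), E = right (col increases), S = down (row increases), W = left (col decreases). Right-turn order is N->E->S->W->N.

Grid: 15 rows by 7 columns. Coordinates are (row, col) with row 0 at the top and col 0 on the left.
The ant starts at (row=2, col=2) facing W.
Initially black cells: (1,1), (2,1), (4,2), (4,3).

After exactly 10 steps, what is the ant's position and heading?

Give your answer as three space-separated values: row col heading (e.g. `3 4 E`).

Step 1: on WHITE (2,2): turn R to N, flip to black, move to (1,2). |black|=5
Step 2: on WHITE (1,2): turn R to E, flip to black, move to (1,3). |black|=6
Step 3: on WHITE (1,3): turn R to S, flip to black, move to (2,3). |black|=7
Step 4: on WHITE (2,3): turn R to W, flip to black, move to (2,2). |black|=8
Step 5: on BLACK (2,2): turn L to S, flip to white, move to (3,2). |black|=7
Step 6: on WHITE (3,2): turn R to W, flip to black, move to (3,1). |black|=8
Step 7: on WHITE (3,1): turn R to N, flip to black, move to (2,1). |black|=9
Step 8: on BLACK (2,1): turn L to W, flip to white, move to (2,0). |black|=8
Step 9: on WHITE (2,0): turn R to N, flip to black, move to (1,0). |black|=9
Step 10: on WHITE (1,0): turn R to E, flip to black, move to (1,1). |black|=10

Answer: 1 1 E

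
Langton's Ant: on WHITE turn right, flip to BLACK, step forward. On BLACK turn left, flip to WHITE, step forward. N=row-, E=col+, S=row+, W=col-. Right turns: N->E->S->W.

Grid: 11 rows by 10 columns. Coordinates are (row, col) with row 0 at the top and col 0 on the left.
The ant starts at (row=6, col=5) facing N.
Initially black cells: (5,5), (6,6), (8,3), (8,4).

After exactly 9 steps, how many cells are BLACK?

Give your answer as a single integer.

Answer: 5

Derivation:
Step 1: on WHITE (6,5): turn R to E, flip to black, move to (6,6). |black|=5
Step 2: on BLACK (6,6): turn L to N, flip to white, move to (5,6). |black|=4
Step 3: on WHITE (5,6): turn R to E, flip to black, move to (5,7). |black|=5
Step 4: on WHITE (5,7): turn R to S, flip to black, move to (6,7). |black|=6
Step 5: on WHITE (6,7): turn R to W, flip to black, move to (6,6). |black|=7
Step 6: on WHITE (6,6): turn R to N, flip to black, move to (5,6). |black|=8
Step 7: on BLACK (5,6): turn L to W, flip to white, move to (5,5). |black|=7
Step 8: on BLACK (5,5): turn L to S, flip to white, move to (6,5). |black|=6
Step 9: on BLACK (6,5): turn L to E, flip to white, move to (6,6). |black|=5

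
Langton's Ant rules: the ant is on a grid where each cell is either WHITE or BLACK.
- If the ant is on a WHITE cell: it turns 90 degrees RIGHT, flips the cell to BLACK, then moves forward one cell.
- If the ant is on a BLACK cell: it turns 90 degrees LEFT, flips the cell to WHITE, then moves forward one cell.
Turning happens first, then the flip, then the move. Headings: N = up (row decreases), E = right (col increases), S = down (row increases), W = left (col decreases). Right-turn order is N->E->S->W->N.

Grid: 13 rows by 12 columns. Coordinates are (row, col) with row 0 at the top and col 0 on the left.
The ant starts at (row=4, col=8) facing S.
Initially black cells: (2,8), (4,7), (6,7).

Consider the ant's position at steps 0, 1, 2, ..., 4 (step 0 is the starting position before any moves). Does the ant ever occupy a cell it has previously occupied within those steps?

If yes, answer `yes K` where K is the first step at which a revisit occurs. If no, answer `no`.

Step 1: on WHITE (4,8): turn R to W, flip to black, move to (4,7). |black|=4 — new cell
Step 2: on BLACK (4,7): turn L to S, flip to white, move to (5,7). |black|=3 — new cell
Step 3: on WHITE (5,7): turn R to W, flip to black, move to (5,6). |black|=4 — new cell
Step 4: on WHITE (5,6): turn R to N, flip to black, move to (4,6). |black|=5 — new cell
No revisit within 4 steps.

Answer: no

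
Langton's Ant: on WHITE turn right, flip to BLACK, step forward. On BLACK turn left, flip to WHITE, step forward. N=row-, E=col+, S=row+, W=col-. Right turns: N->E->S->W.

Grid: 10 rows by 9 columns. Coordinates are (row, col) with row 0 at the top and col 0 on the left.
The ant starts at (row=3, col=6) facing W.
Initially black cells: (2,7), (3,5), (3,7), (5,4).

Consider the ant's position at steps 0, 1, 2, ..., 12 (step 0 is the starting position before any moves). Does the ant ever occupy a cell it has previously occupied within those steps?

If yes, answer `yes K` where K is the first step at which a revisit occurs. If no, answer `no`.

Step 1: on WHITE (3,6): turn R to N, flip to black, move to (2,6). |black|=5 — new cell
Step 2: on WHITE (2,6): turn R to E, flip to black, move to (2,7). |black|=6 — new cell
Step 3: on BLACK (2,7): turn L to N, flip to white, move to (1,7). |black|=5 — new cell
Step 4: on WHITE (1,7): turn R to E, flip to black, move to (1,8). |black|=6 — new cell
Step 5: on WHITE (1,8): turn R to S, flip to black, move to (2,8). |black|=7 — new cell
Step 6: on WHITE (2,8): turn R to W, flip to black, move to (2,7). |black|=8 — REVISIT

Answer: yes 6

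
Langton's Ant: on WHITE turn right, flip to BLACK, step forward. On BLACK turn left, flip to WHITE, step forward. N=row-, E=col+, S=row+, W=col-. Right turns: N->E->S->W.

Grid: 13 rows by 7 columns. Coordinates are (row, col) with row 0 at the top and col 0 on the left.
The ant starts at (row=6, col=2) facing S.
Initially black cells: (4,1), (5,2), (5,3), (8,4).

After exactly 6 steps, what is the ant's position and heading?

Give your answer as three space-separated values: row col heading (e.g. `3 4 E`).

Step 1: on WHITE (6,2): turn R to W, flip to black, move to (6,1). |black|=5
Step 2: on WHITE (6,1): turn R to N, flip to black, move to (5,1). |black|=6
Step 3: on WHITE (5,1): turn R to E, flip to black, move to (5,2). |black|=7
Step 4: on BLACK (5,2): turn L to N, flip to white, move to (4,2). |black|=6
Step 5: on WHITE (4,2): turn R to E, flip to black, move to (4,3). |black|=7
Step 6: on WHITE (4,3): turn R to S, flip to black, move to (5,3). |black|=8

Answer: 5 3 S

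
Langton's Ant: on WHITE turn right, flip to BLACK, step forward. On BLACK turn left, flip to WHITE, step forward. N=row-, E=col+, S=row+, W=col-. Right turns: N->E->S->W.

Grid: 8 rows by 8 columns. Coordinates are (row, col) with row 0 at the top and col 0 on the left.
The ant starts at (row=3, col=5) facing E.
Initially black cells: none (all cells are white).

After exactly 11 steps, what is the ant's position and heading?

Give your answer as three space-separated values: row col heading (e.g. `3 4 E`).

Answer: 1 4 N

Derivation:
Step 1: on WHITE (3,5): turn R to S, flip to black, move to (4,5). |black|=1
Step 2: on WHITE (4,5): turn R to W, flip to black, move to (4,4). |black|=2
Step 3: on WHITE (4,4): turn R to N, flip to black, move to (3,4). |black|=3
Step 4: on WHITE (3,4): turn R to E, flip to black, move to (3,5). |black|=4
Step 5: on BLACK (3,5): turn L to N, flip to white, move to (2,5). |black|=3
Step 6: on WHITE (2,5): turn R to E, flip to black, move to (2,6). |black|=4
Step 7: on WHITE (2,6): turn R to S, flip to black, move to (3,6). |black|=5
Step 8: on WHITE (3,6): turn R to W, flip to black, move to (3,5). |black|=6
Step 9: on WHITE (3,5): turn R to N, flip to black, move to (2,5). |black|=7
Step 10: on BLACK (2,5): turn L to W, flip to white, move to (2,4). |black|=6
Step 11: on WHITE (2,4): turn R to N, flip to black, move to (1,4). |black|=7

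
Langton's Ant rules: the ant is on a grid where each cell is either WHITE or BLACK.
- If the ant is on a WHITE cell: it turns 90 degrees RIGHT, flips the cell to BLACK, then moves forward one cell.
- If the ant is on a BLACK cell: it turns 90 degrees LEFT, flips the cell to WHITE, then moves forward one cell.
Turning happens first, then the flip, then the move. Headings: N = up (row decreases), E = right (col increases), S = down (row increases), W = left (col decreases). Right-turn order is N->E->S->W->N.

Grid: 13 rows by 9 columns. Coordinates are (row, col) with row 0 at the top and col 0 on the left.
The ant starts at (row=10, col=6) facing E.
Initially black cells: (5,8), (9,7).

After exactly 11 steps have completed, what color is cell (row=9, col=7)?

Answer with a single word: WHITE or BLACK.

Answer: BLACK

Derivation:
Step 1: on WHITE (10,6): turn R to S, flip to black, move to (11,6). |black|=3
Step 2: on WHITE (11,6): turn R to W, flip to black, move to (11,5). |black|=4
Step 3: on WHITE (11,5): turn R to N, flip to black, move to (10,5). |black|=5
Step 4: on WHITE (10,5): turn R to E, flip to black, move to (10,6). |black|=6
Step 5: on BLACK (10,6): turn L to N, flip to white, move to (9,6). |black|=5
Step 6: on WHITE (9,6): turn R to E, flip to black, move to (9,7). |black|=6
Step 7: on BLACK (9,7): turn L to N, flip to white, move to (8,7). |black|=5
Step 8: on WHITE (8,7): turn R to E, flip to black, move to (8,8). |black|=6
Step 9: on WHITE (8,8): turn R to S, flip to black, move to (9,8). |black|=7
Step 10: on WHITE (9,8): turn R to W, flip to black, move to (9,7). |black|=8
Step 11: on WHITE (9,7): turn R to N, flip to black, move to (8,7). |black|=9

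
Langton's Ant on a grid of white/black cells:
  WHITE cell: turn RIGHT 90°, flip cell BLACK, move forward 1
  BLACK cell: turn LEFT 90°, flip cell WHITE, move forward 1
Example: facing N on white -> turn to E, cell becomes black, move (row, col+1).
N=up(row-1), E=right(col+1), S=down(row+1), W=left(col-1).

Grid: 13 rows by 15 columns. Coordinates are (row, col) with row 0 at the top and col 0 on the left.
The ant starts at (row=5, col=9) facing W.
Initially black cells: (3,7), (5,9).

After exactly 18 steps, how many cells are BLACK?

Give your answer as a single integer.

Step 1: on BLACK (5,9): turn L to S, flip to white, move to (6,9). |black|=1
Step 2: on WHITE (6,9): turn R to W, flip to black, move to (6,8). |black|=2
Step 3: on WHITE (6,8): turn R to N, flip to black, move to (5,8). |black|=3
Step 4: on WHITE (5,8): turn R to E, flip to black, move to (5,9). |black|=4
Step 5: on WHITE (5,9): turn R to S, flip to black, move to (6,9). |black|=5
Step 6: on BLACK (6,9): turn L to E, flip to white, move to (6,10). |black|=4
Step 7: on WHITE (6,10): turn R to S, flip to black, move to (7,10). |black|=5
Step 8: on WHITE (7,10): turn R to W, flip to black, move to (7,9). |black|=6
Step 9: on WHITE (7,9): turn R to N, flip to black, move to (6,9). |black|=7
Step 10: on WHITE (6,9): turn R to E, flip to black, move to (6,10). |black|=8
Step 11: on BLACK (6,10): turn L to N, flip to white, move to (5,10). |black|=7
Step 12: on WHITE (5,10): turn R to E, flip to black, move to (5,11). |black|=8
Step 13: on WHITE (5,11): turn R to S, flip to black, move to (6,11). |black|=9
Step 14: on WHITE (6,11): turn R to W, flip to black, move to (6,10). |black|=10
Step 15: on WHITE (6,10): turn R to N, flip to black, move to (5,10). |black|=11
Step 16: on BLACK (5,10): turn L to W, flip to white, move to (5,9). |black|=10
Step 17: on BLACK (5,9): turn L to S, flip to white, move to (6,9). |black|=9
Step 18: on BLACK (6,9): turn L to E, flip to white, move to (6,10). |black|=8

Answer: 8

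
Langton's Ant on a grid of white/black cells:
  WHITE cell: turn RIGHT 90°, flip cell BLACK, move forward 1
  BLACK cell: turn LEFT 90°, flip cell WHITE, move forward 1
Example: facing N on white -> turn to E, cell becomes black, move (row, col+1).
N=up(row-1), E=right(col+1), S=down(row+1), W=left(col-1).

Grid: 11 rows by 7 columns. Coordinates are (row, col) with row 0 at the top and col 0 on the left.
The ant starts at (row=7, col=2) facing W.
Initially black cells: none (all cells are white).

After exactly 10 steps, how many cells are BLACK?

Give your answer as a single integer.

Step 1: on WHITE (7,2): turn R to N, flip to black, move to (6,2). |black|=1
Step 2: on WHITE (6,2): turn R to E, flip to black, move to (6,3). |black|=2
Step 3: on WHITE (6,3): turn R to S, flip to black, move to (7,3). |black|=3
Step 4: on WHITE (7,3): turn R to W, flip to black, move to (7,2). |black|=4
Step 5: on BLACK (7,2): turn L to S, flip to white, move to (8,2). |black|=3
Step 6: on WHITE (8,2): turn R to W, flip to black, move to (8,1). |black|=4
Step 7: on WHITE (8,1): turn R to N, flip to black, move to (7,1). |black|=5
Step 8: on WHITE (7,1): turn R to E, flip to black, move to (7,2). |black|=6
Step 9: on WHITE (7,2): turn R to S, flip to black, move to (8,2). |black|=7
Step 10: on BLACK (8,2): turn L to E, flip to white, move to (8,3). |black|=6

Answer: 6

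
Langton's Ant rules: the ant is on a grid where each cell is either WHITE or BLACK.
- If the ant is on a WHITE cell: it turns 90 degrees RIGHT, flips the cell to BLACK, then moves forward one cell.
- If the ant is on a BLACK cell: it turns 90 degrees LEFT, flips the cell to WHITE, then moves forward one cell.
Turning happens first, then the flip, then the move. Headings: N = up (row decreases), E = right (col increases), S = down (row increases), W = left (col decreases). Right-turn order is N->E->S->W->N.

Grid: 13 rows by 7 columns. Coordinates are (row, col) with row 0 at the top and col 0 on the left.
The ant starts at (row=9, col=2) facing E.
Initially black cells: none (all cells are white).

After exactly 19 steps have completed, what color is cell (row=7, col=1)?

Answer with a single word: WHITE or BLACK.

Step 1: on WHITE (9,2): turn R to S, flip to black, move to (10,2). |black|=1
Step 2: on WHITE (10,2): turn R to W, flip to black, move to (10,1). |black|=2
Step 3: on WHITE (10,1): turn R to N, flip to black, move to (9,1). |black|=3
Step 4: on WHITE (9,1): turn R to E, flip to black, move to (9,2). |black|=4
Step 5: on BLACK (9,2): turn L to N, flip to white, move to (8,2). |black|=3
Step 6: on WHITE (8,2): turn R to E, flip to black, move to (8,3). |black|=4
Step 7: on WHITE (8,3): turn R to S, flip to black, move to (9,3). |black|=5
Step 8: on WHITE (9,3): turn R to W, flip to black, move to (9,2). |black|=6
Step 9: on WHITE (9,2): turn R to N, flip to black, move to (8,2). |black|=7
Step 10: on BLACK (8,2): turn L to W, flip to white, move to (8,1). |black|=6
Step 11: on WHITE (8,1): turn R to N, flip to black, move to (7,1). |black|=7
Step 12: on WHITE (7,1): turn R to E, flip to black, move to (7,2). |black|=8
Step 13: on WHITE (7,2): turn R to S, flip to black, move to (8,2). |black|=9
Step 14: on WHITE (8,2): turn R to W, flip to black, move to (8,1). |black|=10
Step 15: on BLACK (8,1): turn L to S, flip to white, move to (9,1). |black|=9
Step 16: on BLACK (9,1): turn L to E, flip to white, move to (9,2). |black|=8
Step 17: on BLACK (9,2): turn L to N, flip to white, move to (8,2). |black|=7
Step 18: on BLACK (8,2): turn L to W, flip to white, move to (8,1). |black|=6
Step 19: on WHITE (8,1): turn R to N, flip to black, move to (7,1). |black|=7

Answer: BLACK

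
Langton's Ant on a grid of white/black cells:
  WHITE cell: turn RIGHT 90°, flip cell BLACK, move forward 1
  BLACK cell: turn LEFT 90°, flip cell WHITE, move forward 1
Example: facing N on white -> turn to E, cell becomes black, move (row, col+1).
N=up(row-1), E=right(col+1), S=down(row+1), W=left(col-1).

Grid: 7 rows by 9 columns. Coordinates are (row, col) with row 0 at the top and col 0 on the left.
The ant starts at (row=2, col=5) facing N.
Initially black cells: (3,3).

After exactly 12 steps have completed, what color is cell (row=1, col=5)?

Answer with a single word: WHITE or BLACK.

Answer: BLACK

Derivation:
Step 1: on WHITE (2,5): turn R to E, flip to black, move to (2,6). |black|=2
Step 2: on WHITE (2,6): turn R to S, flip to black, move to (3,6). |black|=3
Step 3: on WHITE (3,6): turn R to W, flip to black, move to (3,5). |black|=4
Step 4: on WHITE (3,5): turn R to N, flip to black, move to (2,5). |black|=5
Step 5: on BLACK (2,5): turn L to W, flip to white, move to (2,4). |black|=4
Step 6: on WHITE (2,4): turn R to N, flip to black, move to (1,4). |black|=5
Step 7: on WHITE (1,4): turn R to E, flip to black, move to (1,5). |black|=6
Step 8: on WHITE (1,5): turn R to S, flip to black, move to (2,5). |black|=7
Step 9: on WHITE (2,5): turn R to W, flip to black, move to (2,4). |black|=8
Step 10: on BLACK (2,4): turn L to S, flip to white, move to (3,4). |black|=7
Step 11: on WHITE (3,4): turn R to W, flip to black, move to (3,3). |black|=8
Step 12: on BLACK (3,3): turn L to S, flip to white, move to (4,3). |black|=7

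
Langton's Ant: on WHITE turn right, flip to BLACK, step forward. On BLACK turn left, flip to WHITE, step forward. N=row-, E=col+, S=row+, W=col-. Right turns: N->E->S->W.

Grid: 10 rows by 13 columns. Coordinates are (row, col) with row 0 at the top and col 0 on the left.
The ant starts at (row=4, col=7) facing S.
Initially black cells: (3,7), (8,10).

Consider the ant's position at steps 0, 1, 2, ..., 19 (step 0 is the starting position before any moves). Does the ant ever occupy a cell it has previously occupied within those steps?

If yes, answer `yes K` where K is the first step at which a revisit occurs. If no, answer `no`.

Answer: yes 7

Derivation:
Step 1: on WHITE (4,7): turn R to W, flip to black, move to (4,6). |black|=3 — new cell
Step 2: on WHITE (4,6): turn R to N, flip to black, move to (3,6). |black|=4 — new cell
Step 3: on WHITE (3,6): turn R to E, flip to black, move to (3,7). |black|=5 — new cell
Step 4: on BLACK (3,7): turn L to N, flip to white, move to (2,7). |black|=4 — new cell
Step 5: on WHITE (2,7): turn R to E, flip to black, move to (2,8). |black|=5 — new cell
Step 6: on WHITE (2,8): turn R to S, flip to black, move to (3,8). |black|=6 — new cell
Step 7: on WHITE (3,8): turn R to W, flip to black, move to (3,7). |black|=7 — REVISIT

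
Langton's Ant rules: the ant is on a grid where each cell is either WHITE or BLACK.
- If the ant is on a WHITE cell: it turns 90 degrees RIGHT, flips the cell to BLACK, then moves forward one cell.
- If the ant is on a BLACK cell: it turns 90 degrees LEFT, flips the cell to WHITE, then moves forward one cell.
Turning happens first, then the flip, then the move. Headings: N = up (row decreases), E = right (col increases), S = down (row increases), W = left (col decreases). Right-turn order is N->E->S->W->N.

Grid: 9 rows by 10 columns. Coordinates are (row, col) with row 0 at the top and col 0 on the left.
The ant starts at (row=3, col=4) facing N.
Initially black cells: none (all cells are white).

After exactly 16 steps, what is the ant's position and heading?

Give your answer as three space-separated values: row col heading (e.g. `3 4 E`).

Answer: 3 4 N

Derivation:
Step 1: on WHITE (3,4): turn R to E, flip to black, move to (3,5). |black|=1
Step 2: on WHITE (3,5): turn R to S, flip to black, move to (4,5). |black|=2
Step 3: on WHITE (4,5): turn R to W, flip to black, move to (4,4). |black|=3
Step 4: on WHITE (4,4): turn R to N, flip to black, move to (3,4). |black|=4
Step 5: on BLACK (3,4): turn L to W, flip to white, move to (3,3). |black|=3
Step 6: on WHITE (3,3): turn R to N, flip to black, move to (2,3). |black|=4
Step 7: on WHITE (2,3): turn R to E, flip to black, move to (2,4). |black|=5
Step 8: on WHITE (2,4): turn R to S, flip to black, move to (3,4). |black|=6
Step 9: on WHITE (3,4): turn R to W, flip to black, move to (3,3). |black|=7
Step 10: on BLACK (3,3): turn L to S, flip to white, move to (4,3). |black|=6
Step 11: on WHITE (4,3): turn R to W, flip to black, move to (4,2). |black|=7
Step 12: on WHITE (4,2): turn R to N, flip to black, move to (3,2). |black|=8
Step 13: on WHITE (3,2): turn R to E, flip to black, move to (3,3). |black|=9
Step 14: on WHITE (3,3): turn R to S, flip to black, move to (4,3). |black|=10
Step 15: on BLACK (4,3): turn L to E, flip to white, move to (4,4). |black|=9
Step 16: on BLACK (4,4): turn L to N, flip to white, move to (3,4). |black|=8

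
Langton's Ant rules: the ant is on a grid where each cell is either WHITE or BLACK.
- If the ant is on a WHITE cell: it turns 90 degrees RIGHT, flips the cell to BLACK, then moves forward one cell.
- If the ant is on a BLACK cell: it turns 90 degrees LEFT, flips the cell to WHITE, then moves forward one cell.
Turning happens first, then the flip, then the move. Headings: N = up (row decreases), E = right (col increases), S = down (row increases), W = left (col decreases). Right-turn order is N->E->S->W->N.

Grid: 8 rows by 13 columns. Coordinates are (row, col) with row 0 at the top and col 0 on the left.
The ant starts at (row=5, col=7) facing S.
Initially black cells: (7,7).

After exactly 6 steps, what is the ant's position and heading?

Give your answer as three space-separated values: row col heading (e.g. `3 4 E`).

Step 1: on WHITE (5,7): turn R to W, flip to black, move to (5,6). |black|=2
Step 2: on WHITE (5,6): turn R to N, flip to black, move to (4,6). |black|=3
Step 3: on WHITE (4,6): turn R to E, flip to black, move to (4,7). |black|=4
Step 4: on WHITE (4,7): turn R to S, flip to black, move to (5,7). |black|=5
Step 5: on BLACK (5,7): turn L to E, flip to white, move to (5,8). |black|=4
Step 6: on WHITE (5,8): turn R to S, flip to black, move to (6,8). |black|=5

Answer: 6 8 S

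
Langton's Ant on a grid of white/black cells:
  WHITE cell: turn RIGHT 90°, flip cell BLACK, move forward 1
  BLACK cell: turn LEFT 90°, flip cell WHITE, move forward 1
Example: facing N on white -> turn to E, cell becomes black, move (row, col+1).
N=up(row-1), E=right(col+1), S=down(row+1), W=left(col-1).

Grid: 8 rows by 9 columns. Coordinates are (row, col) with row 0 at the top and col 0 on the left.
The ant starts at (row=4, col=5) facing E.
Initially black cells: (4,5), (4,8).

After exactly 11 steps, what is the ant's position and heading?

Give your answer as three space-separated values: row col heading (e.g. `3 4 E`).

Step 1: on BLACK (4,5): turn L to N, flip to white, move to (3,5). |black|=1
Step 2: on WHITE (3,5): turn R to E, flip to black, move to (3,6). |black|=2
Step 3: on WHITE (3,6): turn R to S, flip to black, move to (4,6). |black|=3
Step 4: on WHITE (4,6): turn R to W, flip to black, move to (4,5). |black|=4
Step 5: on WHITE (4,5): turn R to N, flip to black, move to (3,5). |black|=5
Step 6: on BLACK (3,5): turn L to W, flip to white, move to (3,4). |black|=4
Step 7: on WHITE (3,4): turn R to N, flip to black, move to (2,4). |black|=5
Step 8: on WHITE (2,4): turn R to E, flip to black, move to (2,5). |black|=6
Step 9: on WHITE (2,5): turn R to S, flip to black, move to (3,5). |black|=7
Step 10: on WHITE (3,5): turn R to W, flip to black, move to (3,4). |black|=8
Step 11: on BLACK (3,4): turn L to S, flip to white, move to (4,4). |black|=7

Answer: 4 4 S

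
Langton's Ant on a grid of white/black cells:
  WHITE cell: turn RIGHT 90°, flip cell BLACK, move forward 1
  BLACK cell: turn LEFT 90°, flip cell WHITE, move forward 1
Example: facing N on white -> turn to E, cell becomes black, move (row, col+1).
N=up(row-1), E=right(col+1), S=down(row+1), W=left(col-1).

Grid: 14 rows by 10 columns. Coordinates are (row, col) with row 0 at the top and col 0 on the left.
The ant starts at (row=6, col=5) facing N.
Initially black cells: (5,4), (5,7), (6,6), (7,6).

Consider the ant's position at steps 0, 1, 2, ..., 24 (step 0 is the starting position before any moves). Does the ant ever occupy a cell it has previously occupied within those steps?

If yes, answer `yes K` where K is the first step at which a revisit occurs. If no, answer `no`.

Answer: yes 7

Derivation:
Step 1: on WHITE (6,5): turn R to E, flip to black, move to (6,6). |black|=5 — new cell
Step 2: on BLACK (6,6): turn L to N, flip to white, move to (5,6). |black|=4 — new cell
Step 3: on WHITE (5,6): turn R to E, flip to black, move to (5,7). |black|=5 — new cell
Step 4: on BLACK (5,7): turn L to N, flip to white, move to (4,7). |black|=4 — new cell
Step 5: on WHITE (4,7): turn R to E, flip to black, move to (4,8). |black|=5 — new cell
Step 6: on WHITE (4,8): turn R to S, flip to black, move to (5,8). |black|=6 — new cell
Step 7: on WHITE (5,8): turn R to W, flip to black, move to (5,7). |black|=7 — REVISIT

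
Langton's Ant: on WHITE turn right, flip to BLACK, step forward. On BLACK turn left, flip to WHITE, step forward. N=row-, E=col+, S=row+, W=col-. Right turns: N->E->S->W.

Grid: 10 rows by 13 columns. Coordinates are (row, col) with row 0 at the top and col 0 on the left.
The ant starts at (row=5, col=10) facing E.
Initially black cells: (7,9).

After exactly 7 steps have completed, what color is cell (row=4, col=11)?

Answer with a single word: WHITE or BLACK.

Answer: BLACK

Derivation:
Step 1: on WHITE (5,10): turn R to S, flip to black, move to (6,10). |black|=2
Step 2: on WHITE (6,10): turn R to W, flip to black, move to (6,9). |black|=3
Step 3: on WHITE (6,9): turn R to N, flip to black, move to (5,9). |black|=4
Step 4: on WHITE (5,9): turn R to E, flip to black, move to (5,10). |black|=5
Step 5: on BLACK (5,10): turn L to N, flip to white, move to (4,10). |black|=4
Step 6: on WHITE (4,10): turn R to E, flip to black, move to (4,11). |black|=5
Step 7: on WHITE (4,11): turn R to S, flip to black, move to (5,11). |black|=6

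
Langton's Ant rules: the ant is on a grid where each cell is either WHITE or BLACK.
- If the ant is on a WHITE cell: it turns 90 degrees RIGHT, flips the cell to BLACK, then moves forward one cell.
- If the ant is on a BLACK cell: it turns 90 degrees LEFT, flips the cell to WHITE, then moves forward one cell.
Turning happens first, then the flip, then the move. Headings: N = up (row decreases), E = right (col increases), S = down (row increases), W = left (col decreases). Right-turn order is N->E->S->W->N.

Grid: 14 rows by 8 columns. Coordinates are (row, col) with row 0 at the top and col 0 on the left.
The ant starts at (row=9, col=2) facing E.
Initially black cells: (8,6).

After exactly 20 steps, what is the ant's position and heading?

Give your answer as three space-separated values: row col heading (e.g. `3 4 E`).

Answer: 7 0 W

Derivation:
Step 1: on WHITE (9,2): turn R to S, flip to black, move to (10,2). |black|=2
Step 2: on WHITE (10,2): turn R to W, flip to black, move to (10,1). |black|=3
Step 3: on WHITE (10,1): turn R to N, flip to black, move to (9,1). |black|=4
Step 4: on WHITE (9,1): turn R to E, flip to black, move to (9,2). |black|=5
Step 5: on BLACK (9,2): turn L to N, flip to white, move to (8,2). |black|=4
Step 6: on WHITE (8,2): turn R to E, flip to black, move to (8,3). |black|=5
Step 7: on WHITE (8,3): turn R to S, flip to black, move to (9,3). |black|=6
Step 8: on WHITE (9,3): turn R to W, flip to black, move to (9,2). |black|=7
Step 9: on WHITE (9,2): turn R to N, flip to black, move to (8,2). |black|=8
Step 10: on BLACK (8,2): turn L to W, flip to white, move to (8,1). |black|=7
Step 11: on WHITE (8,1): turn R to N, flip to black, move to (7,1). |black|=8
Step 12: on WHITE (7,1): turn R to E, flip to black, move to (7,2). |black|=9
Step 13: on WHITE (7,2): turn R to S, flip to black, move to (8,2). |black|=10
Step 14: on WHITE (8,2): turn R to W, flip to black, move to (8,1). |black|=11
Step 15: on BLACK (8,1): turn L to S, flip to white, move to (9,1). |black|=10
Step 16: on BLACK (9,1): turn L to E, flip to white, move to (9,2). |black|=9
Step 17: on BLACK (9,2): turn L to N, flip to white, move to (8,2). |black|=8
Step 18: on BLACK (8,2): turn L to W, flip to white, move to (8,1). |black|=7
Step 19: on WHITE (8,1): turn R to N, flip to black, move to (7,1). |black|=8
Step 20: on BLACK (7,1): turn L to W, flip to white, move to (7,0). |black|=7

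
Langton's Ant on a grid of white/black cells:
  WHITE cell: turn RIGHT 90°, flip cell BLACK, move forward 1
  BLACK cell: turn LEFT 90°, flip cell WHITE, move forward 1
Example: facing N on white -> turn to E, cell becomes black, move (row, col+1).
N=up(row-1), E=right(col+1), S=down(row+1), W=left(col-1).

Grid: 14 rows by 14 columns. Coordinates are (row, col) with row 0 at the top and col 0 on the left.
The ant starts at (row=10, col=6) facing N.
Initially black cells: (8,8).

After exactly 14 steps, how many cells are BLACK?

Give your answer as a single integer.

Answer: 11

Derivation:
Step 1: on WHITE (10,6): turn R to E, flip to black, move to (10,7). |black|=2
Step 2: on WHITE (10,7): turn R to S, flip to black, move to (11,7). |black|=3
Step 3: on WHITE (11,7): turn R to W, flip to black, move to (11,6). |black|=4
Step 4: on WHITE (11,6): turn R to N, flip to black, move to (10,6). |black|=5
Step 5: on BLACK (10,6): turn L to W, flip to white, move to (10,5). |black|=4
Step 6: on WHITE (10,5): turn R to N, flip to black, move to (9,5). |black|=5
Step 7: on WHITE (9,5): turn R to E, flip to black, move to (9,6). |black|=6
Step 8: on WHITE (9,6): turn R to S, flip to black, move to (10,6). |black|=7
Step 9: on WHITE (10,6): turn R to W, flip to black, move to (10,5). |black|=8
Step 10: on BLACK (10,5): turn L to S, flip to white, move to (11,5). |black|=7
Step 11: on WHITE (11,5): turn R to W, flip to black, move to (11,4). |black|=8
Step 12: on WHITE (11,4): turn R to N, flip to black, move to (10,4). |black|=9
Step 13: on WHITE (10,4): turn R to E, flip to black, move to (10,5). |black|=10
Step 14: on WHITE (10,5): turn R to S, flip to black, move to (11,5). |black|=11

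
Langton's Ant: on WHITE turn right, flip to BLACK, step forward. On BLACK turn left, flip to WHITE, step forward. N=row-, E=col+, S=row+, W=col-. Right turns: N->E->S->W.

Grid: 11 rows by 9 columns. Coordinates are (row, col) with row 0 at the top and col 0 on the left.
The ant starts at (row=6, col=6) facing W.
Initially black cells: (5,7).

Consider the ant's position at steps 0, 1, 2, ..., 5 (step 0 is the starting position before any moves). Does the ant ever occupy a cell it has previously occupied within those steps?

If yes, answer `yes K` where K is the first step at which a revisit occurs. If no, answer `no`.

Step 1: on WHITE (6,6): turn R to N, flip to black, move to (5,6). |black|=2 — new cell
Step 2: on WHITE (5,6): turn R to E, flip to black, move to (5,7). |black|=3 — new cell
Step 3: on BLACK (5,7): turn L to N, flip to white, move to (4,7). |black|=2 — new cell
Step 4: on WHITE (4,7): turn R to E, flip to black, move to (4,8). |black|=3 — new cell
Step 5: on WHITE (4,8): turn R to S, flip to black, move to (5,8). |black|=4 — new cell
No revisit within 5 steps.

Answer: no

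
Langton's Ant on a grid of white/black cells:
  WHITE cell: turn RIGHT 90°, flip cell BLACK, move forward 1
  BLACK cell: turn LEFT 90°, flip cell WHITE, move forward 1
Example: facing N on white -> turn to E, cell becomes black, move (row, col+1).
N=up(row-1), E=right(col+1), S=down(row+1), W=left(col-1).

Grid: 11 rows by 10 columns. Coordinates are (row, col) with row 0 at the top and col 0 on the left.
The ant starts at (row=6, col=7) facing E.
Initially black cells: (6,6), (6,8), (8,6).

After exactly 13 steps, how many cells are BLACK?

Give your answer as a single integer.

Step 1: on WHITE (6,7): turn R to S, flip to black, move to (7,7). |black|=4
Step 2: on WHITE (7,7): turn R to W, flip to black, move to (7,6). |black|=5
Step 3: on WHITE (7,6): turn R to N, flip to black, move to (6,6). |black|=6
Step 4: on BLACK (6,6): turn L to W, flip to white, move to (6,5). |black|=5
Step 5: on WHITE (6,5): turn R to N, flip to black, move to (5,5). |black|=6
Step 6: on WHITE (5,5): turn R to E, flip to black, move to (5,6). |black|=7
Step 7: on WHITE (5,6): turn R to S, flip to black, move to (6,6). |black|=8
Step 8: on WHITE (6,6): turn R to W, flip to black, move to (6,5). |black|=9
Step 9: on BLACK (6,5): turn L to S, flip to white, move to (7,5). |black|=8
Step 10: on WHITE (7,5): turn R to W, flip to black, move to (7,4). |black|=9
Step 11: on WHITE (7,4): turn R to N, flip to black, move to (6,4). |black|=10
Step 12: on WHITE (6,4): turn R to E, flip to black, move to (6,5). |black|=11
Step 13: on WHITE (6,5): turn R to S, flip to black, move to (7,5). |black|=12

Answer: 12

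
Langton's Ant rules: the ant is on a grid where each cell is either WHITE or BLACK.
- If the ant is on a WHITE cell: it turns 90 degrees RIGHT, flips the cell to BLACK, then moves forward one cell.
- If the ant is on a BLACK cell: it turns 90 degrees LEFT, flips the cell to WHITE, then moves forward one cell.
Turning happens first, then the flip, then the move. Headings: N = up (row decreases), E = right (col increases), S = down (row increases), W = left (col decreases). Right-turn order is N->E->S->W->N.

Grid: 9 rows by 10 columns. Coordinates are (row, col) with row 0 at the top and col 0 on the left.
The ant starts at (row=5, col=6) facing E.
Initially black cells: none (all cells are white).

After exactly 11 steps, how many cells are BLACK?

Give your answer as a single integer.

Answer: 7

Derivation:
Step 1: on WHITE (5,6): turn R to S, flip to black, move to (6,6). |black|=1
Step 2: on WHITE (6,6): turn R to W, flip to black, move to (6,5). |black|=2
Step 3: on WHITE (6,5): turn R to N, flip to black, move to (5,5). |black|=3
Step 4: on WHITE (5,5): turn R to E, flip to black, move to (5,6). |black|=4
Step 5: on BLACK (5,6): turn L to N, flip to white, move to (4,6). |black|=3
Step 6: on WHITE (4,6): turn R to E, flip to black, move to (4,7). |black|=4
Step 7: on WHITE (4,7): turn R to S, flip to black, move to (5,7). |black|=5
Step 8: on WHITE (5,7): turn R to W, flip to black, move to (5,6). |black|=6
Step 9: on WHITE (5,6): turn R to N, flip to black, move to (4,6). |black|=7
Step 10: on BLACK (4,6): turn L to W, flip to white, move to (4,5). |black|=6
Step 11: on WHITE (4,5): turn R to N, flip to black, move to (3,5). |black|=7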